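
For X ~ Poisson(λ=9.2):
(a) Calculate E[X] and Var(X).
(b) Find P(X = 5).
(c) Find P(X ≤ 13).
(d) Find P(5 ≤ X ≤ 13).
(a) E[X] = 9.2000, Var(X) = 9.2000
(b) P(X = 5) = 0.055494
(c) P(X ≤ 13) = 0.915624
(d) P(5 ≤ X ≤ 13) = 0.867045

We have X ~ Poisson(λ=9.2).

(a) Moments:
E[X] = 9.2000
Var(X) = 9.2000
σ = √Var(X) = 3.0332

(b) Point probability using PMF:
P(X = 5) = 0.055494

(c) Cumulative probability using CDF:
P(X ≤ 13) = F(13) = 0.915624

(d) Range probability:
P(5 ≤ X ≤ 13) = P(X ≤ 13) - P(X ≤ 4)
                   = F(13) - F(4)
                   = 0.915624 - 0.048580
                   = 0.867045

This means approximately 86.7% of outcomes fall in the interval [5, 13].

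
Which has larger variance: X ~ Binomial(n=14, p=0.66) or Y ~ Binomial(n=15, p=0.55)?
Y has larger variance (3.7125 > 3.1416)

Compute the variance for each distribution:

X ~ Binomial(n=14, p=0.66):
Var(X) = 3.1416

Y ~ Binomial(n=15, p=0.55):
Var(Y) = 3.7125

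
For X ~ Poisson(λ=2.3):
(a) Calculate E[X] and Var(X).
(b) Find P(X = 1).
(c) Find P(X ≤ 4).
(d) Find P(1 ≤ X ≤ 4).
(a) E[X] = 2.3000, Var(X) = 2.3000
(b) P(X = 1) = 0.230595
(c) P(X ≤ 4) = 0.916249
(d) P(1 ≤ X ≤ 4) = 0.815990

We have X ~ Poisson(λ=2.3).

(a) Moments:
E[X] = 2.3000
Var(X) = 2.3000
σ = √Var(X) = 1.5166

(b) Point probability using PMF:
P(X = 1) = 0.230595

(c) Cumulative probability using CDF:
P(X ≤ 4) = F(4) = 0.916249

(d) Range probability:
P(1 ≤ X ≤ 4) = P(X ≤ 4) - P(X ≤ 0)
                   = F(4) - F(0)
                   = 0.916249 - 0.100259
                   = 0.815990

This means approximately 81.6% of outcomes fall in the interval [1, 4].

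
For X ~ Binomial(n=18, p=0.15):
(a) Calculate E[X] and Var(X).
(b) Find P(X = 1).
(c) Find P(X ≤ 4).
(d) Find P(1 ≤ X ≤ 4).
(a) E[X] = 2.7000, Var(X) = 2.2950
(b) P(X = 1) = 0.170406
(c) P(X ≤ 4) = 0.879439
(d) P(1 ≤ X ≤ 4) = 0.825792

We have X ~ Binomial(n=18, p=0.15).

(a) Moments:
E[X] = 2.7000
Var(X) = 2.2950
σ = √Var(X) = 1.5149

(b) Point probability using PMF:
P(X = 1) = 0.170406

(c) Cumulative probability using CDF:
P(X ≤ 4) = F(4) = 0.879439

(d) Range probability:
P(1 ≤ X ≤ 4) = P(X ≤ 4) - P(X ≤ 0)
                   = F(4) - F(0)
                   = 0.879439 - 0.053646
                   = 0.825792

This means approximately 82.6% of outcomes fall in the interval [1, 4].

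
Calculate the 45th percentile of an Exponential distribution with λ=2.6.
0.2299

We have X ~ Exponential(λ=2.6).

We want to find x such that P(X ≤ x) = 0.45.

This is the 45th percentile, which means 45% of values fall below this point.

Using the inverse CDF (quantile function):
x = F⁻¹(0.45) = 0.2299

Verification: P(X ≤ 0.2299) = 0.45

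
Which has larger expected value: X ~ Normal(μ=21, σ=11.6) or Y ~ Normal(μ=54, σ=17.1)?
Y has larger mean (54.0000 > 21.0000)

Compute the expected value for each distribution:

X ~ Normal(μ=21, σ=11.6):
E[X] = 21.0000

Y ~ Normal(μ=54, σ=17.1):
E[Y] = 54.0000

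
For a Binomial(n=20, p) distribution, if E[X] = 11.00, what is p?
p = 0.55

For a Binomial(n, p) distribution:
E[X] = n × p

Given n = 20 and E[X] = 11.00:
11.00 = 20 × p
p = 11.00 / 20 = 0.55

Verification: Binomial(20, 0.55) has E[X] = 11.00 ✓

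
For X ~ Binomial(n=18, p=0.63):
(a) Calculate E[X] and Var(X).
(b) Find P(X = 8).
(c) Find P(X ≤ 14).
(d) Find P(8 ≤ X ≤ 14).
(a) E[X] = 11.3400, Var(X) = 4.1958
(b) P(X = 8) = 0.052215
(c) P(X ≤ 14) = 0.943871
(d) P(8 ≤ X ≤ 14) = 0.911346

We have X ~ Binomial(n=18, p=0.63).

(a) Moments:
E[X] = 11.3400
Var(X) = 4.1958
σ = √Var(X) = 2.0484

(b) Point probability using PMF:
P(X = 8) = 0.052215

(c) Cumulative probability using CDF:
P(X ≤ 14) = F(14) = 0.943871

(d) Range probability:
P(8 ≤ X ≤ 14) = P(X ≤ 14) - P(X ≤ 7)
                   = F(14) - F(7)
                   = 0.943871 - 0.032525
                   = 0.911346

This means approximately 91.1% of outcomes fall in the interval [8, 14].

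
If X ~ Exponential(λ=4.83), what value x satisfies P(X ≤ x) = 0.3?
0.0738

We have X ~ Exponential(λ=4.83).

We want to find x such that P(X ≤ x) = 0.3.

This is the 30th percentile, which means 30% of values fall below this point.

Using the inverse CDF (quantile function):
x = F⁻¹(0.3) = 0.0738

Verification: P(X ≤ 0.0738) = 0.3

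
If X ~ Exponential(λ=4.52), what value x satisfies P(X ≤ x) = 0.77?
0.3251

We have X ~ Exponential(λ=4.52).

We want to find x such that P(X ≤ x) = 0.77.

This is the 77th percentile, which means 77% of values fall below this point.

Using the inverse CDF (quantile function):
x = F⁻¹(0.77) = 0.3251

Verification: P(X ≤ 0.3251) = 0.77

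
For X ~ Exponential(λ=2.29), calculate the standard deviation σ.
0.4367

We have X ~ Exponential(λ=2.29).

For an Exponential distribution with λ=2.29:
σ = √Var(X) = 0.4367

The standard deviation is the square root of the variance.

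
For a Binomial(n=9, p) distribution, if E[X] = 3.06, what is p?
p = 0.34

For a Binomial(n, p) distribution:
E[X] = n × p

Given n = 9 and E[X] = 3.06:
3.06 = 9 × p
p = 3.06 / 9 = 0.34

Verification: Binomial(9, 0.34) has E[X] = 3.06 ✓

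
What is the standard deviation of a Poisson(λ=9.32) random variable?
3.0529

We have X ~ Poisson(λ=9.32).

For a Poisson distribution with λ=9.32:
σ = √Var(X) = 3.0529

The standard deviation is the square root of the variance.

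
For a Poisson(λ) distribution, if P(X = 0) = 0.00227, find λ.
λ = 6.0880

For a Poisson(λ) distribution, the PMF at 0 is:
P(X = 0) = λ^0 e^(-λ) / 0! = e^(-λ)

Given P(X = 0) = 0.00227:
e^(-λ) = 0.00227
-λ = ln(0.00227)
λ = -ln(0.00227) = 6.0880

Verification: e^(-6.0880) = 0.00227 ✓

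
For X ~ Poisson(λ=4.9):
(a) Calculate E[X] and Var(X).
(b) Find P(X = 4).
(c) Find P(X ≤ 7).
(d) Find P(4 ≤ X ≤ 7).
(a) E[X] = 4.9000, Var(X) = 4.9000
(b) P(X = 4) = 0.178867
(c) P(X ≤ 7) = 0.876862
(d) P(4 ≤ X ≤ 7) = 0.597517

We have X ~ Poisson(λ=4.9).

(a) Moments:
E[X] = 4.9000
Var(X) = 4.9000
σ = √Var(X) = 2.2136

(b) Point probability using PMF:
P(X = 4) = 0.178867

(c) Cumulative probability using CDF:
P(X ≤ 7) = F(7) = 0.876862

(d) Range probability:
P(4 ≤ X ≤ 7) = P(X ≤ 7) - P(X ≤ 3)
                   = F(7) - F(3)
                   = 0.876862 - 0.279345
                   = 0.597517

This means approximately 59.8% of outcomes fall in the interval [4, 7].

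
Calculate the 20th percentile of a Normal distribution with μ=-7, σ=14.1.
-18.8669

We have X ~ Normal(μ=-7, σ=14.1).

We want to find x such that P(X ≤ x) = 0.2.

This is the 20th percentile, which means 20% of values fall below this point.

Using the inverse CDF (quantile function):
x = F⁻¹(0.2) = -18.8669

Verification: P(X ≤ -18.8669) = 0.2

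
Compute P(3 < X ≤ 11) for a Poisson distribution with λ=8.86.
0.792950

We have X ~ Poisson(λ=8.86).

To find P(3 < X ≤ 11), we use:
P(3 < X ≤ 11) = P(X ≤ 11) - P(X ≤ 3)
                 = F(11) - F(3)
                 = 0.816376 - 0.023426
                 = 0.792950

So there's approximately a 79.3% chance that X falls in this range.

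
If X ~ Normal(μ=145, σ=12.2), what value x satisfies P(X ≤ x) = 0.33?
139.6331

We have X ~ Normal(μ=145, σ=12.2).

We want to find x such that P(X ≤ x) = 0.33.

This is the 33rd percentile, which means 33% of values fall below this point.

Using the inverse CDF (quantile function):
x = F⁻¹(0.33) = 139.6331

Verification: P(X ≤ 139.6331) = 0.33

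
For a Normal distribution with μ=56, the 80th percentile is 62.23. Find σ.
σ = 7.4024

For X ~ Normal(μ, σ), the p-th percentile satisfies x = μ + z_p × σ,
where z_p = Φ⁻¹(p) is the standard normal quantile.

Step 1: z_{0.8} = Φ⁻¹(0.8) = 0.8416

Step 2: Solve for σ:
62.23 = 56 + 0.8416 × σ
σ = (62.23 - 56) / 0.8416
σ = 6.23 / 0.8416
σ = 7.4024

Verification: μ + z × σ = 56 + 0.8416 × 7.4024 = 62.23 ✓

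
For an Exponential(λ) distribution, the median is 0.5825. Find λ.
λ = 1.1900

For X ~ Exponential(λ), the CDF is F(x) = 1 - e^(-λx).
The median m satisfies F(m) = 0.5:
1 - e^(-λm) = 0.5
e^(-λm) = 0.5
λm = ln(2)
m = ln(2) / λ

Given m = 0.5825:
λ = ln(2) / 0.5825 = 0.693147 / 0.5825 = 1.1900

Verification: ln(2) / 1.1900 = 0.5825 ✓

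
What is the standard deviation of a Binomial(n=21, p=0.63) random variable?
2.2125

We have X ~ Binomial(n=21, p=0.63).

For a Binomial distribution with n=21, p=0.63:
σ = √Var(X) = 2.2125

The standard deviation is the square root of the variance.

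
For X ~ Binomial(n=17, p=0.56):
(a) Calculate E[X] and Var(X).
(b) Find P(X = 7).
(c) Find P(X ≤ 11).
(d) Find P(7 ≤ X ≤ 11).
(a) E[X] = 9.5200, Var(X) = 4.1888
(b) P(X = 7) = 0.091352
(c) P(X ≤ 11) = 0.832990
(d) P(7 ≤ X ≤ 11) = 0.762519

We have X ~ Binomial(n=17, p=0.56).

(a) Moments:
E[X] = 9.5200
Var(X) = 4.1888
σ = √Var(X) = 2.0467

(b) Point probability using PMF:
P(X = 7) = 0.091352

(c) Cumulative probability using CDF:
P(X ≤ 11) = F(11) = 0.832990

(d) Range probability:
P(7 ≤ X ≤ 11) = P(X ≤ 11) - P(X ≤ 6)
                   = F(11) - F(6)
                   = 0.832990 - 0.070471
                   = 0.762519

This means approximately 76.3% of outcomes fall in the interval [7, 11].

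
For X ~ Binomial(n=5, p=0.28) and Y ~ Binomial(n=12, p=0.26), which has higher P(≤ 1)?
X has higher probability (P(X ≤ 1) = 0.5697 > P(Y ≤ 1) = 0.1406)

Compute P(≤ 1) for each distribution:

X ~ Binomial(n=5, p=0.28):
P(X ≤ 1) = 0.5697

Y ~ Binomial(n=12, p=0.26):
P(Y ≤ 1) = 0.1406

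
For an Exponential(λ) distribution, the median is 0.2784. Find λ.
λ = 2.4898

For X ~ Exponential(λ), the CDF is F(x) = 1 - e^(-λx).
The median m satisfies F(m) = 0.5:
1 - e^(-λm) = 0.5
e^(-λm) = 0.5
λm = ln(2)
m = ln(2) / λ

Given m = 0.2784:
λ = ln(2) / 0.2784 = 0.693147 / 0.2784 = 2.4898

Verification: ln(2) / 2.4898 = 0.2784 ✓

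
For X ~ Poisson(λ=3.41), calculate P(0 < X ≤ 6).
0.908387

We have X ~ Poisson(λ=3.41).

To find P(0 < X ≤ 6), we use:
P(0 < X ≤ 6) = P(X ≤ 6) - P(X ≤ 0)
                 = F(6) - F(0)
                 = 0.941428 - 0.033041
                 = 0.908387

So there's approximately a 90.8% chance that X falls in this range.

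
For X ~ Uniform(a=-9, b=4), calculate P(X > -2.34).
0.487692

We have X ~ Uniform(a=-9, b=4).

P(X > -2.34) = 1 - P(X ≤ -2.34)
                = 1 - F(-2.34)
                = 1 - 0.512308
                = 0.487692

So there's approximately a 48.8% chance that X exceeds -2.34.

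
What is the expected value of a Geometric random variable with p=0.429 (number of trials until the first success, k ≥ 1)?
2.3310

We have X ~ Geometric(p=0.429) (number of trials until the first success, k ≥ 1).

For a Geometric distribution with p=0.429 (number of trials until the first success, k ≥ 1):
E[X] = 2.3310

This is the expected (average) value of X.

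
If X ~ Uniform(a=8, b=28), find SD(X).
5.7735

We have X ~ Uniform(a=8, b=28).

For a Uniform distribution with a=8, b=28:
σ = √Var(X) = 5.7735

The standard deviation is the square root of the variance.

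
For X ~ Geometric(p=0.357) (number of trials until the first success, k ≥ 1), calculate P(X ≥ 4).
0.265848

We have X ~ Geometric(p=0.357) (number of trials until the first success, k ≥ 1).

For discrete distributions, P(X ≥ 4) = 1 - P(X ≤ 3).

P(X ≤ 3) = 0.734152
P(X ≥ 4) = 1 - 0.734152 = 0.265848

So there's approximately a 26.6% chance that X is at least 4.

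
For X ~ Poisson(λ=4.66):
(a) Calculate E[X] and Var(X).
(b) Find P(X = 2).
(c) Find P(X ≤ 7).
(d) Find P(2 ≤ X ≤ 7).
(a) E[X] = 4.6600, Var(X) = 4.6600
(b) P(X = 2) = 0.102785
(c) P(X ≤ 7) = 0.899652
(d) P(2 ≤ X ≤ 7) = 0.846072

We have X ~ Poisson(λ=4.66).

(a) Moments:
E[X] = 4.6600
Var(X) = 4.6600
σ = √Var(X) = 2.1587

(b) Point probability using PMF:
P(X = 2) = 0.102785

(c) Cumulative probability using CDF:
P(X ≤ 7) = F(7) = 0.899652

(d) Range probability:
P(2 ≤ X ≤ 7) = P(X ≤ 7) - P(X ≤ 1)
                   = F(7) - F(1)
                   = 0.899652 - 0.053580
                   = 0.846072

This means approximately 84.6% of outcomes fall in the interval [2, 7].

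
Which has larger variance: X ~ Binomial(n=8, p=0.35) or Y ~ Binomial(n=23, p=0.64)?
Y has larger variance (5.2992 > 1.8200)

Compute the variance for each distribution:

X ~ Binomial(n=8, p=0.35):
Var(X) = 1.8200

Y ~ Binomial(n=23, p=0.64):
Var(Y) = 5.2992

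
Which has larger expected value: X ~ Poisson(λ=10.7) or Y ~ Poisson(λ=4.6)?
X has larger mean (10.7000 > 4.6000)

Compute the expected value for each distribution:

X ~ Poisson(λ=10.7):
E[X] = 10.7000

Y ~ Poisson(λ=4.6):
E[Y] = 4.6000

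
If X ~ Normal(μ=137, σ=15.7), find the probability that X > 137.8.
0.479681

We have X ~ Normal(μ=137, σ=15.7).

P(X > 137.8) = 1 - P(X ≤ 137.8)
                = 1 - F(137.8)
                = 1 - 0.520319
                = 0.479681

So there's approximately a 48.0% chance that X exceeds 137.8.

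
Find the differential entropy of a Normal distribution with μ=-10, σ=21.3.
4.4776 nats

We have X ~ Normal(μ=-10, σ=21.3).

The differential entropy measures the uncertainty or information content of the distribution.

For a Normal distribution with μ=-10, σ=21.3:
h(X) = 4.4776 nats

(In bits, this would be 6.4599 bits.)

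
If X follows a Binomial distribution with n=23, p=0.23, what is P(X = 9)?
0.037909

We have X ~ Binomial(n=23, p=0.23).

For a Binomial distribution, the PMF gives us the probability of each outcome.

Using the PMF formula:
P(X = 9) = 0.037909

Rounded to 4 decimal places: 0.0379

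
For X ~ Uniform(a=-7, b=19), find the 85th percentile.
15.1000

We have X ~ Uniform(a=-7, b=19).

We want to find x such that P(X ≤ x) = 0.85.

This is the 85th percentile, which means 85% of values fall below this point.

Using the inverse CDF (quantile function):
x = F⁻¹(0.85) = 15.1000

Verification: P(X ≤ 15.1000) = 0.85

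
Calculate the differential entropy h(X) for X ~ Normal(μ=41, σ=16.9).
4.2463 nats

We have X ~ Normal(μ=41, σ=16.9).

The differential entropy measures the uncertainty or information content of the distribution.

For a Normal distribution with μ=41, σ=16.9:
h(X) = 4.2463 nats

(In bits, this would be 6.1260 bits.)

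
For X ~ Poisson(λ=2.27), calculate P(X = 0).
0.103312

We have X ~ Poisson(λ=2.27).

For a Poisson distribution, the PMF gives us the probability of each outcome.

Using the PMF formula:
P(X = 0) = 0.103312

Rounded to 4 decimal places: 0.1033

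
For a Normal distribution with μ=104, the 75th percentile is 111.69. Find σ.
σ = 11.4012

For X ~ Normal(μ, σ), the p-th percentile satisfies x = μ + z_p × σ,
where z_p = Φ⁻¹(p) is the standard normal quantile.

Step 1: z_{0.75} = Φ⁻¹(0.75) = 0.6745

Step 2: Solve for σ:
111.69 = 104 + 0.6745 × σ
σ = (111.69 - 104) / 0.6745
σ = 7.69 / 0.6745
σ = 11.4012

Verification: μ + z × σ = 104 + 0.6745 × 11.4012 = 111.69 ✓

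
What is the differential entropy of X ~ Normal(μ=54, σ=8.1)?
3.5108 nats

We have X ~ Normal(μ=54, σ=8.1).

The differential entropy measures the uncertainty or information content of the distribution.

For a Normal distribution with μ=54, σ=8.1:
h(X) = 3.5108 nats

(In bits, this would be 5.0650 bits.)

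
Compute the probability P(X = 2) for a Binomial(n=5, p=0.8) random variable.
0.051200

We have X ~ Binomial(n=5, p=0.8).

For a Binomial distribution, the PMF gives us the probability of each outcome.

Using the PMF formula:
P(X = 2) = 0.051200

Rounded to 4 decimal places: 0.0512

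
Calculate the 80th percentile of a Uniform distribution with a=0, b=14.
11.2000

We have X ~ Uniform(a=0, b=14).

We want to find x such that P(X ≤ x) = 0.8.

This is the 80th percentile, which means 80% of values fall below this point.

Using the inverse CDF (quantile function):
x = F⁻¹(0.8) = 11.2000

Verification: P(X ≤ 11.2000) = 0.8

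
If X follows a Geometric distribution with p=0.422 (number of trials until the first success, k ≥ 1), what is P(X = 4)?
0.081488

We have X ~ Geometric(p=0.422) (number of trials until the first success, k ≥ 1).

For a Geometric distribution, the PMF gives us the probability of each outcome.

Using the PMF formula:
P(X = 4) = 0.081488

Rounded to 4 decimal places: 0.0815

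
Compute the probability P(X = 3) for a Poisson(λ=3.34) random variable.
0.220062

We have X ~ Poisson(λ=3.34).

For a Poisson distribution, the PMF gives us the probability of each outcome.

Using the PMF formula:
P(X = 3) = 0.220062

Rounded to 4 decimal places: 0.2201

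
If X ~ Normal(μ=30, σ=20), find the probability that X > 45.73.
0.215787

We have X ~ Normal(μ=30, σ=20).

P(X > 45.73) = 1 - P(X ≤ 45.73)
                = 1 - F(45.73)
                = 1 - 0.784213
                = 0.215787

So there's approximately a 21.6% chance that X exceeds 45.73.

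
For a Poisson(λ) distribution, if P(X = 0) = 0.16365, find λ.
λ = 1.8100

For a Poisson(λ) distribution, the PMF at 0 is:
P(X = 0) = λ^0 e^(-λ) / 0! = e^(-λ)

Given P(X = 0) = 0.16365:
e^(-λ) = 0.16365
-λ = ln(0.16365)
λ = -ln(0.16365) = 1.8100

Verification: e^(-1.8100) = 0.16365 ✓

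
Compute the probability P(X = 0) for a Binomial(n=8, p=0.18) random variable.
0.204414

We have X ~ Binomial(n=8, p=0.18).

For a Binomial distribution, the PMF gives us the probability of each outcome.

Using the PMF formula:
P(X = 0) = 0.204414

Rounded to 4 decimal places: 0.2044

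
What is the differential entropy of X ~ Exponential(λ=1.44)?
0.6354 nats

We have X ~ Exponential(λ=1.44).

The differential entropy measures the uncertainty or information content of the distribution.

For an Exponential distribution with λ=1.44:
h(X) = 0.6354 nats

(In bits, this would be 0.9166 bits.)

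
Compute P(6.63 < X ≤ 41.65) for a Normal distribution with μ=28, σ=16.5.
0.698325

We have X ~ Normal(μ=28, σ=16.5).

To find P(6.63 < X ≤ 41.65), we use:
P(6.63 < X ≤ 41.65) = P(X ≤ 41.65) - P(X ≤ 6.63)
                 = F(41.65) - F(6.63)
                 = 0.795959 - 0.097634
                 = 0.698325

So there's approximately a 69.8% chance that X falls in this range.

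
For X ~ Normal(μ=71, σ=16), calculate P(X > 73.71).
0.432751

We have X ~ Normal(μ=71, σ=16).

P(X > 73.71) = 1 - P(X ≤ 73.71)
                = 1 - F(73.71)
                = 1 - 0.567249
                = 0.432751

So there's approximately a 43.3% chance that X exceeds 73.71.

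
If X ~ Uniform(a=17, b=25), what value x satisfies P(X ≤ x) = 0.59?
21.7200

We have X ~ Uniform(a=17, b=25).

We want to find x such that P(X ≤ x) = 0.59.

This is the 59th percentile, which means 59% of values fall below this point.

Using the inverse CDF (quantile function):
x = F⁻¹(0.59) = 21.7200

Verification: P(X ≤ 21.7200) = 0.59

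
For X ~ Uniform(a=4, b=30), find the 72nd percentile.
22.7200

We have X ~ Uniform(a=4, b=30).

We want to find x such that P(X ≤ x) = 0.72.

This is the 72nd percentile, which means 72% of values fall below this point.

Using the inverse CDF (quantile function):
x = F⁻¹(0.72) = 22.7200

Verification: P(X ≤ 22.7200) = 0.72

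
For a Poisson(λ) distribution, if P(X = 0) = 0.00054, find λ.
λ = 7.5239

For a Poisson(λ) distribution, the PMF at 0 is:
P(X = 0) = λ^0 e^(-λ) / 0! = e^(-λ)

Given P(X = 0) = 0.00054:
e^(-λ) = 0.00054
-λ = ln(0.00054)
λ = -ln(0.00054) = 7.5239

Verification: e^(-7.5239) = 0.00054 ✓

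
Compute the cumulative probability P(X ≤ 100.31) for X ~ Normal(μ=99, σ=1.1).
0.883155

We have X ~ Normal(μ=99, σ=1.1).

The CDF gives us P(X ≤ k).

Using the CDF:
P(X ≤ 100.31) = 0.883155

This means there's approximately a 88.3% chance that X is at most 100.31.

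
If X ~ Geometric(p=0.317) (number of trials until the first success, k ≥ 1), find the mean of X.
3.1546

We have X ~ Geometric(p=0.317) (number of trials until the first success, k ≥ 1).

For a Geometric distribution with p=0.317 (number of trials until the first success, k ≥ 1):
E[X] = 3.1546

This is the expected (average) value of X.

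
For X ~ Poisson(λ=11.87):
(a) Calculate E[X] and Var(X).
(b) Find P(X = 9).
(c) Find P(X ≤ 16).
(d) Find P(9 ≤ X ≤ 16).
(a) E[X] = 11.8700, Var(X) = 11.8700
(b) P(X = 9) = 0.090202
(c) P(X ≤ 16) = 0.905614
(d) P(9 ≤ X ≤ 16) = 0.741883

We have X ~ Poisson(λ=11.87).

(a) Moments:
E[X] = 11.8700
Var(X) = 11.8700
σ = √Var(X) = 3.4453

(b) Point probability using PMF:
P(X = 9) = 0.090202

(c) Cumulative probability using CDF:
P(X ≤ 16) = F(16) = 0.905614

(d) Range probability:
P(9 ≤ X ≤ 16) = P(X ≤ 16) - P(X ≤ 8)
                   = F(16) - F(8)
                   = 0.905614 - 0.163732
                   = 0.741883

This means approximately 74.2% of outcomes fall in the interval [9, 16].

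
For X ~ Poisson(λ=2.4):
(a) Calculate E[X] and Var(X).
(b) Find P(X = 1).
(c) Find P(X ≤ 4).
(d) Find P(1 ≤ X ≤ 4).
(a) E[X] = 2.4000, Var(X) = 2.4000
(b) P(X = 1) = 0.217723
(c) P(X ≤ 4) = 0.904131
(d) P(1 ≤ X ≤ 4) = 0.813413

We have X ~ Poisson(λ=2.4).

(a) Moments:
E[X] = 2.4000
Var(X) = 2.4000
σ = √Var(X) = 1.5492

(b) Point probability using PMF:
P(X = 1) = 0.217723

(c) Cumulative probability using CDF:
P(X ≤ 4) = F(4) = 0.904131

(d) Range probability:
P(1 ≤ X ≤ 4) = P(X ≤ 4) - P(X ≤ 0)
                   = F(4) - F(0)
                   = 0.904131 - 0.090718
                   = 0.813413

This means approximately 81.3% of outcomes fall in the interval [1, 4].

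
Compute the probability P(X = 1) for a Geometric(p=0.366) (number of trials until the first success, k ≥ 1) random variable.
0.366000

We have X ~ Geometric(p=0.366) (number of trials until the first success, k ≥ 1).

For a Geometric distribution, the PMF gives us the probability of each outcome.

Using the PMF formula:
P(X = 1) = 0.366000

Rounded to 4 decimal places: 0.3660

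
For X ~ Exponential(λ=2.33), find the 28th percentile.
0.1410

We have X ~ Exponential(λ=2.33).

We want to find x such that P(X ≤ x) = 0.28.

This is the 28th percentile, which means 28% of values fall below this point.

Using the inverse CDF (quantile function):
x = F⁻¹(0.28) = 0.1410

Verification: P(X ≤ 0.1410) = 0.28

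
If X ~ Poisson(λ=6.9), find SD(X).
2.6268

We have X ~ Poisson(λ=6.9).

For a Poisson distribution with λ=6.9:
σ = √Var(X) = 2.6268

The standard deviation is the square root of the variance.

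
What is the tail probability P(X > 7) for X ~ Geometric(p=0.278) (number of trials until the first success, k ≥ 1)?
0.102273

We have X ~ Geometric(p=0.278) (number of trials until the first success, k ≥ 1).

P(X > 7) = 1 - P(X ≤ 7)
                = 1 - F(7)
                = 1 - 0.897727
                = 0.102273

So there's approximately a 10.2% chance that X exceeds 7.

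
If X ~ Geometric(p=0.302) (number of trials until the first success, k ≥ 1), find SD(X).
2.7664

We have X ~ Geometric(p=0.302) (number of trials until the first success, k ≥ 1).

For a Geometric distribution with p=0.302 (number of trials until the first success, k ≥ 1):
σ = √Var(X) = 2.7664

The standard deviation is the square root of the variance.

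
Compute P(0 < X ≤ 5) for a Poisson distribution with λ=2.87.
0.871918

We have X ~ Poisson(λ=2.87).

To find P(0 < X ≤ 5), we use:
P(0 < X ≤ 5) = P(X ≤ 5) - P(X ≤ 0)
                 = F(5) - F(0)
                 = 0.928617 - 0.056699
                 = 0.871918

So there's approximately a 87.2% chance that X falls in this range.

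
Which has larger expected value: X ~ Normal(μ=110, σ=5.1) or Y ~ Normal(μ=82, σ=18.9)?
X has larger mean (110.0000 > 82.0000)

Compute the expected value for each distribution:

X ~ Normal(μ=110, σ=5.1):
E[X] = 110.0000

Y ~ Normal(μ=82, σ=18.9):
E[Y] = 82.0000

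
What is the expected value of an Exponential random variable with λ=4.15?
0.2410

We have X ~ Exponential(λ=4.15).

For an Exponential distribution with λ=4.15:
E[X] = 0.2410

This is the expected (average) value of X.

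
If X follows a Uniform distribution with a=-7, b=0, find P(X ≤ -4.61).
0.341429

We have X ~ Uniform(a=-7, b=0).

The CDF gives us P(X ≤ k).

Using the CDF:
P(X ≤ -4.61) = 0.341429

This means there's approximately a 34.1% chance that X is at most -4.61.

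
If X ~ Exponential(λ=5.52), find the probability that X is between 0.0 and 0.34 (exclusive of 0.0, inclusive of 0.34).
0.846921

We have X ~ Exponential(λ=5.52).

To find P(0.0 < X ≤ 0.34), we use:
P(0.0 < X ≤ 0.34) = P(X ≤ 0.34) - P(X ≤ 0.0)
                 = F(0.34) - F(0.0)
                 = 0.846921 - 0.000000
                 = 0.846921

So there's approximately a 84.7% chance that X falls in this range.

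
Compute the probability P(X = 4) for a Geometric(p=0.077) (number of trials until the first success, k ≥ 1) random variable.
0.060547

We have X ~ Geometric(p=0.077) (number of trials until the first success, k ≥ 1).

For a Geometric distribution, the PMF gives us the probability of each outcome.

Using the PMF formula:
P(X = 4) = 0.060547

Rounded to 4 decimal places: 0.0605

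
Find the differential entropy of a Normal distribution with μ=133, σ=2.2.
2.2074 nats

We have X ~ Normal(μ=133, σ=2.2).

The differential entropy measures the uncertainty or information content of the distribution.

For a Normal distribution with μ=133, σ=2.2:
h(X) = 2.2074 nats

(In bits, this would be 3.1846 bits.)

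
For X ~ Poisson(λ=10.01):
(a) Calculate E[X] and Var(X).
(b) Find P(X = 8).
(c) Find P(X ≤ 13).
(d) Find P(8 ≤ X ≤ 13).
(a) E[X] = 10.0100, Var(X) = 10.0100
(b) P(X = 8) = 0.112374
(c) P(X ≤ 13) = 0.863734
(d) P(8 ≤ X ≤ 13) = 0.644413

We have X ~ Poisson(λ=10.01).

(a) Moments:
E[X] = 10.0100
Var(X) = 10.0100
σ = √Var(X) = 3.1639

(b) Point probability using PMF:
P(X = 8) = 0.112374

(c) Cumulative probability using CDF:
P(X ≤ 13) = F(13) = 0.863734

(d) Range probability:
P(8 ≤ X ≤ 13) = P(X ≤ 13) - P(X ≤ 7)
                   = F(13) - F(7)
                   = 0.863734 - 0.219321
                   = 0.644413

This means approximately 64.4% of outcomes fall in the interval [8, 13].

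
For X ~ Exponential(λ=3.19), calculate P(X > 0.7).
0.107206

We have X ~ Exponential(λ=3.19).

P(X > 0.7) = 1 - P(X ≤ 0.7)
                = 1 - F(0.7)
                = 1 - 0.892794
                = 0.107206

So there's approximately a 10.7% chance that X exceeds 0.7.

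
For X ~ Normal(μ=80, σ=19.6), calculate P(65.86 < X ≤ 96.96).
0.571242

We have X ~ Normal(μ=80, σ=19.6).

To find P(65.86 < X ≤ 96.96), we use:
P(65.86 < X ≤ 96.96) = P(X ≤ 96.96) - P(X ≤ 65.86)
                 = F(96.96) - F(65.86)
                 = 0.806565 - 0.235323
                 = 0.571242

So there's approximately a 57.1% chance that X falls in this range.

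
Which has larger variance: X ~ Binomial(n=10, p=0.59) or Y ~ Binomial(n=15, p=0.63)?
Y has larger variance (3.4965 > 2.4190)

Compute the variance for each distribution:

X ~ Binomial(n=10, p=0.59):
Var(X) = 2.4190

Y ~ Binomial(n=15, p=0.63):
Var(Y) = 3.4965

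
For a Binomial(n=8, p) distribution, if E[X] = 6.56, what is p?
p = 0.82

For a Binomial(n, p) distribution:
E[X] = n × p

Given n = 8 and E[X] = 6.56:
6.56 = 8 × p
p = 6.56 / 8 = 0.82

Verification: Binomial(8, 0.82) has E[X] = 6.56 ✓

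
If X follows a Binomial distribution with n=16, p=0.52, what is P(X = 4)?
0.019906

We have X ~ Binomial(n=16, p=0.52).

For a Binomial distribution, the PMF gives us the probability of each outcome.

Using the PMF formula:
P(X = 4) = 0.019906

Rounded to 4 decimal places: 0.0199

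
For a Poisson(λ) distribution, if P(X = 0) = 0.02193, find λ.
λ = 3.8199

For a Poisson(λ) distribution, the PMF at 0 is:
P(X = 0) = λ^0 e^(-λ) / 0! = e^(-λ)

Given P(X = 0) = 0.02193:
e^(-λ) = 0.02193
-λ = ln(0.02193)
λ = -ln(0.02193) = 3.8199

Verification: e^(-3.8199) = 0.02193 ✓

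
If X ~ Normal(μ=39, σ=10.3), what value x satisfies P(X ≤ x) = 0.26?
32.3735

We have X ~ Normal(μ=39, σ=10.3).

We want to find x such that P(X ≤ x) = 0.26.

This is the 26th percentile, which means 26% of values fall below this point.

Using the inverse CDF (quantile function):
x = F⁻¹(0.26) = 32.3735

Verification: P(X ≤ 32.3735) = 0.26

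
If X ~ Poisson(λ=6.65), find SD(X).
2.5788

We have X ~ Poisson(λ=6.65).

For a Poisson distribution with λ=6.65:
σ = √Var(X) = 2.5788

The standard deviation is the square root of the variance.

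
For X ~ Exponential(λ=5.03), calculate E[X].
0.1988

We have X ~ Exponential(λ=5.03).

For an Exponential distribution with λ=5.03:
E[X] = 0.1988

This is the expected (average) value of X.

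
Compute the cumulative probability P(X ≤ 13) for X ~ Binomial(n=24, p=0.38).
0.965479

We have X ~ Binomial(n=24, p=0.38).

The CDF gives us P(X ≤ k).

Using the CDF:
P(X ≤ 13) = 0.965479

This means there's approximately a 96.5% chance that X is at most 13.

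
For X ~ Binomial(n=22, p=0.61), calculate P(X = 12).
0.139724

We have X ~ Binomial(n=22, p=0.61).

For a Binomial distribution, the PMF gives us the probability of each outcome.

Using the PMF formula:
P(X = 12) = 0.139724

Rounded to 4 decimal places: 0.1397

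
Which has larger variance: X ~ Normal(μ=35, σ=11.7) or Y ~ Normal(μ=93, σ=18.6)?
Y has larger variance (345.9600 > 136.8900)

Compute the variance for each distribution:

X ~ Normal(μ=35, σ=11.7):
Var(X) = 136.8900

Y ~ Normal(μ=93, σ=18.6):
Var(Y) = 345.9600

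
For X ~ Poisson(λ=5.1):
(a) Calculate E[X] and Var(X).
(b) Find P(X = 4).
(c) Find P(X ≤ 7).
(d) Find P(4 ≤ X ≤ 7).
(a) E[X] = 5.1000, Var(X) = 5.1000
(b) P(X = 4) = 0.171857
(c) P(X ≤ 7) = 0.855977
(d) P(4 ≤ X ≤ 7) = 0.604709

We have X ~ Poisson(λ=5.1).

(a) Moments:
E[X] = 5.1000
Var(X) = 5.1000
σ = √Var(X) = 2.2583

(b) Point probability using PMF:
P(X = 4) = 0.171857

(c) Cumulative probability using CDF:
P(X ≤ 7) = F(7) = 0.855977

(d) Range probability:
P(4 ≤ X ≤ 7) = P(X ≤ 7) - P(X ≤ 3)
                   = F(7) - F(3)
                   = 0.855977 - 0.251268
                   = 0.604709

This means approximately 60.5% of outcomes fall in the interval [4, 7].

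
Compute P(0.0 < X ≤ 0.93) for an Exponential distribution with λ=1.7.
0.794231

We have X ~ Exponential(λ=1.7).

To find P(0.0 < X ≤ 0.93), we use:
P(0.0 < X ≤ 0.93) = P(X ≤ 0.93) - P(X ≤ 0.0)
                 = F(0.93) - F(0.0)
                 = 0.794231 - 0.000000
                 = 0.794231

So there's approximately a 79.4% chance that X falls in this range.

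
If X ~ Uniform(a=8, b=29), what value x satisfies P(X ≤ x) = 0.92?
27.3200

We have X ~ Uniform(a=8, b=29).

We want to find x such that P(X ≤ x) = 0.92.

This is the 92nd percentile, which means 92% of values fall below this point.

Using the inverse CDF (quantile function):
x = F⁻¹(0.92) = 27.3200

Verification: P(X ≤ 27.3200) = 0.92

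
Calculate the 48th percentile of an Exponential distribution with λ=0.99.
0.6605

We have X ~ Exponential(λ=0.99).

We want to find x such that P(X ≤ x) = 0.48.

This is the 48th percentile, which means 48% of values fall below this point.

Using the inverse CDF (quantile function):
x = F⁻¹(0.48) = 0.6605

Verification: P(X ≤ 0.6605) = 0.48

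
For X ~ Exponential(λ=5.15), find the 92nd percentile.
0.4904

We have X ~ Exponential(λ=5.15).

We want to find x such that P(X ≤ x) = 0.92.

This is the 92nd percentile, which means 92% of values fall below this point.

Using the inverse CDF (quantile function):
x = F⁻¹(0.92) = 0.4904

Verification: P(X ≤ 0.4904) = 0.92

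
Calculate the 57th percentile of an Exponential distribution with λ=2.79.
0.3025

We have X ~ Exponential(λ=2.79).

We want to find x such that P(X ≤ x) = 0.57.

This is the 57th percentile, which means 57% of values fall below this point.

Using the inverse CDF (quantile function):
x = F⁻¹(0.57) = 0.3025

Verification: P(X ≤ 0.3025) = 0.57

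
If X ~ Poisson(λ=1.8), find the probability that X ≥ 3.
0.269379

We have X ~ Poisson(λ=1.8).

For discrete distributions, P(X ≥ 3) = 1 - P(X ≤ 2).

P(X ≤ 2) = 0.730621
P(X ≥ 3) = 1 - 0.730621 = 0.269379

So there's approximately a 26.9% chance that X is at least 3.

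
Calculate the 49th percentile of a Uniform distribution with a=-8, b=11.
1.3100

We have X ~ Uniform(a=-8, b=11).

We want to find x such that P(X ≤ x) = 0.49.

This is the 49th percentile, which means 49% of values fall below this point.

Using the inverse CDF (quantile function):
x = F⁻¹(0.49) = 1.3100

Verification: P(X ≤ 1.3100) = 0.49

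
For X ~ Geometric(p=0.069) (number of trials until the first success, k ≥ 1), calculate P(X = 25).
0.012406

We have X ~ Geometric(p=0.069) (number of trials until the first success, k ≥ 1).

For a Geometric distribution, the PMF gives us the probability of each outcome.

Using the PMF formula:
P(X = 25) = 0.012406

Rounded to 4 decimal places: 0.0124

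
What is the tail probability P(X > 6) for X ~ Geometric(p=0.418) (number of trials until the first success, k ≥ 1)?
0.038863

We have X ~ Geometric(p=0.418) (number of trials until the first success, k ≥ 1).

P(X > 6) = 1 - P(X ≤ 6)
                = 1 - F(6)
                = 1 - 0.961137
                = 0.038863

So there's approximately a 3.9% chance that X exceeds 6.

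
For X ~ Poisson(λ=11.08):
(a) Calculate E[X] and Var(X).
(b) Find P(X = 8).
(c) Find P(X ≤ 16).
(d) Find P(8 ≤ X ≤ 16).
(a) E[X] = 11.0800, Var(X) = 11.0800
(b) P(X = 8) = 0.086859
(c) P(X ≤ 16) = 0.941088
(d) P(8 ≤ X ≤ 16) = 0.802988

We have X ~ Poisson(λ=11.08).

(a) Moments:
E[X] = 11.0800
Var(X) = 11.0800
σ = √Var(X) = 3.3287

(b) Point probability using PMF:
P(X = 8) = 0.086859

(c) Cumulative probability using CDF:
P(X ≤ 16) = F(16) = 0.941088

(d) Range probability:
P(8 ≤ X ≤ 16) = P(X ≤ 16) - P(X ≤ 7)
                   = F(16) - F(7)
                   = 0.941088 - 0.138100
                   = 0.802988

This means approximately 80.3% of outcomes fall in the interval [8, 16].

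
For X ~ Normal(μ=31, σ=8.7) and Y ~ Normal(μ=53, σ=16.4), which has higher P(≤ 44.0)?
X has higher probability (P(X ≤ 44.0) = 0.9324 > P(Y ≤ 44.0) = 0.2916)

Compute P(≤ 44.0) for each distribution:

X ~ Normal(μ=31, σ=8.7):
P(X ≤ 44.0) = 0.9324

Y ~ Normal(μ=53, σ=16.4):
P(Y ≤ 44.0) = 0.2916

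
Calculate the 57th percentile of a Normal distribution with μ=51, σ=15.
53.6456

We have X ~ Normal(μ=51, σ=15).

We want to find x such that P(X ≤ x) = 0.57.

This is the 57th percentile, which means 57% of values fall below this point.

Using the inverse CDF (quantile function):
x = F⁻¹(0.57) = 53.6456

Verification: P(X ≤ 53.6456) = 0.57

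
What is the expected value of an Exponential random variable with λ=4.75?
0.2105

We have X ~ Exponential(λ=4.75).

For an Exponential distribution with λ=4.75:
E[X] = 0.2105

This is the expected (average) value of X.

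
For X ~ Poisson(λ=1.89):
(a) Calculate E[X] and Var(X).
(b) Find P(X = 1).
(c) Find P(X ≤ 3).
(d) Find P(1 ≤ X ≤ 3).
(a) E[X] = 1.8900, Var(X) = 1.8900
(b) P(X = 1) = 0.285526
(c) P(X ≤ 3) = 0.876407
(d) P(1 ≤ X ≤ 3) = 0.725335

We have X ~ Poisson(λ=1.89).

(a) Moments:
E[X] = 1.8900
Var(X) = 1.8900
σ = √Var(X) = 1.3748

(b) Point probability using PMF:
P(X = 1) = 0.285526

(c) Cumulative probability using CDF:
P(X ≤ 3) = F(3) = 0.876407

(d) Range probability:
P(1 ≤ X ≤ 3) = P(X ≤ 3) - P(X ≤ 0)
                   = F(3) - F(0)
                   = 0.876407 - 0.151072
                   = 0.725335

This means approximately 72.5% of outcomes fall in the interval [1, 3].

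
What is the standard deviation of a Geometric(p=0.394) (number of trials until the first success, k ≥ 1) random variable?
1.9758

We have X ~ Geometric(p=0.394) (number of trials until the first success, k ≥ 1).

For a Geometric distribution with p=0.394 (number of trials until the first success, k ≥ 1):
σ = √Var(X) = 1.9758

The standard deviation is the square root of the variance.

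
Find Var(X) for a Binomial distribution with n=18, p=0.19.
2.7702

We have X ~ Binomial(n=18, p=0.19).

For a Binomial distribution with n=18, p=0.19:
Var(X) = 2.7702

The variance measures the spread of the distribution around the mean.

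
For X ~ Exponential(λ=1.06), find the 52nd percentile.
0.6924

We have X ~ Exponential(λ=1.06).

We want to find x such that P(X ≤ x) = 0.52.

This is the 52nd percentile, which means 52% of values fall below this point.

Using the inverse CDF (quantile function):
x = F⁻¹(0.52) = 0.6924

Verification: P(X ≤ 0.6924) = 0.52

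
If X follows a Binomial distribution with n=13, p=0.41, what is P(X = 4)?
0.175029

We have X ~ Binomial(n=13, p=0.41).

For a Binomial distribution, the PMF gives us the probability of each outcome.

Using the PMF formula:
P(X = 4) = 0.175029

Rounded to 4 decimal places: 0.1750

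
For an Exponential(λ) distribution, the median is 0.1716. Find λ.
λ = 4.0393

For X ~ Exponential(λ), the CDF is F(x) = 1 - e^(-λx).
The median m satisfies F(m) = 0.5:
1 - e^(-λm) = 0.5
e^(-λm) = 0.5
λm = ln(2)
m = ln(2) / λ

Given m = 0.1716:
λ = ln(2) / 0.1716 = 0.693147 / 0.1716 = 4.0393

Verification: ln(2) / 4.0393 = 0.1716 ✓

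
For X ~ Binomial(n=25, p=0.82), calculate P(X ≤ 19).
0.287540

We have X ~ Binomial(n=25, p=0.82).

The CDF gives us P(X ≤ k).

Using the CDF:
P(X ≤ 19) = 0.287540

This means there's approximately a 28.8% chance that X is at most 19.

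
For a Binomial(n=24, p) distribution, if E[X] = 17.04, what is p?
p = 0.71

For a Binomial(n, p) distribution:
E[X] = n × p

Given n = 24 and E[X] = 17.04:
17.04 = 24 × p
p = 17.04 / 24 = 0.71

Verification: Binomial(24, 0.71) has E[X] = 17.04 ✓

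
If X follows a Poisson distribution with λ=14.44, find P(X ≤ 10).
0.148319

We have X ~ Poisson(λ=14.44).

The CDF gives us P(X ≤ k).

Using the CDF:
P(X ≤ 10) = 0.148319

This means there's approximately a 14.8% chance that X is at most 10.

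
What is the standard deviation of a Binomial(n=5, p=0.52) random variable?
1.1171

We have X ~ Binomial(n=5, p=0.52).

For a Binomial distribution with n=5, p=0.52:
σ = √Var(X) = 1.1171

The standard deviation is the square root of the variance.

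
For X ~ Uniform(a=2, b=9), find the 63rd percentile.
6.4100

We have X ~ Uniform(a=2, b=9).

We want to find x such that P(X ≤ x) = 0.63.

This is the 63rd percentile, which means 63% of values fall below this point.

Using the inverse CDF (quantile function):
x = F⁻¹(0.63) = 6.4100

Verification: P(X ≤ 6.4100) = 0.63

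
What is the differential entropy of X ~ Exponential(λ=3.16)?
-0.1506 nats

We have X ~ Exponential(λ=3.16).

The differential entropy measures the uncertainty or information content of the distribution.

For an Exponential distribution with λ=3.16:
h(X) = -0.1506 nats

(In bits, this would be -0.2172 bits.)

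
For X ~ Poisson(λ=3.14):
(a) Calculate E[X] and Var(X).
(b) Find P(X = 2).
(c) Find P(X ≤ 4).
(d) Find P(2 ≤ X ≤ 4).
(a) E[X] = 3.1400, Var(X) = 3.1400
(b) P(X = 2) = 0.213376
(c) P(X ≤ 4) = 0.791216
(d) P(2 ≤ X ≤ 4) = 0.612025

We have X ~ Poisson(λ=3.14).

(a) Moments:
E[X] = 3.1400
Var(X) = 3.1400
σ = √Var(X) = 1.7720

(b) Point probability using PMF:
P(X = 2) = 0.213376

(c) Cumulative probability using CDF:
P(X ≤ 4) = F(4) = 0.791216

(d) Range probability:
P(2 ≤ X ≤ 4) = P(X ≤ 4) - P(X ≤ 1)
                   = F(4) - F(1)
                   = 0.791216 - 0.179191
                   = 0.612025

This means approximately 61.2% of outcomes fall in the interval [2, 4].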